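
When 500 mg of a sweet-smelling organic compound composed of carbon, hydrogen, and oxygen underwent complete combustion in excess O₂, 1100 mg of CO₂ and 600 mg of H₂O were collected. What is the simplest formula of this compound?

C3H8O

mol C = 1.10 g CO₂ ÷ 44.009 g/mol = 0.02499 mol
mol H = 2 × 0.600 g H₂O ÷ 18.015 g/mol = 0.06661 mol
mass O = 0.500 − (0.3002 + 0.06714) = 0.1326 g → mol O = 0.1326 ÷ 15.999 = 0.008291 mol
Divide by the smallest (0.008291 mol): C 3.015, H 8.034, O 1.000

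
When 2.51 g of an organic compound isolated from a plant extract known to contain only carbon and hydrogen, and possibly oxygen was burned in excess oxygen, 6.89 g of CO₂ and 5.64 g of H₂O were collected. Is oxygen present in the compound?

no

mol C = 6.89 g CO₂ ÷ 44.009 g/mol = 0.1566 mol
mol H = 2 × 5.64 g H₂O ÷ 18.015 g/mol = 0.6261 mol
C and H together account for 2.512 g — essentially the entire 2.51 g sample — so the compound contains no oxygen.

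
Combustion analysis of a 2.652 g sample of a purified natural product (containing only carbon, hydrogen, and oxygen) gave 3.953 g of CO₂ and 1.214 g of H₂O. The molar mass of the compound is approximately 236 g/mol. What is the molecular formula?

C8H12O8

mol C = 3.953 g CO₂ ÷ 44.009 g/mol = 0.089823 mol
mol H = 2 × 1.214 g H₂O ÷ 18.015 g/mol = 0.13478 mol
mass O = 2.652 − (1.0789 + 0.13585) = 1.4373 g → mol O = 1.4373 ÷ 15.999 = 0.089836 mol
Divide by the smallest (0.089823 mol): C 1.000, H 1.500, O 1.000
Multiplying each by 2 gives whole numbers: C 2.00, H 3.00, O 2.00
Empirical formula: C2H3O2
Empirical-formula mass = 59.04 g/mol; 236 ÷ 59.04 ≈ 4, so the molecular formula is C8H12O8.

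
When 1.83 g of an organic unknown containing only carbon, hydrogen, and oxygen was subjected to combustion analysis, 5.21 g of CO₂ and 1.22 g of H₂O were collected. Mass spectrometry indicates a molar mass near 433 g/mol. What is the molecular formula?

C28H32O4

mol C = 5.21 g CO₂ ÷ 44.009 g/mol = 0.1184 mol
mol H = 2 × 1.22 g H₂O ÷ 18.015 g/mol = 0.1354 mol
mass O = 1.83 − (1.422 + 0.1365) = 0.2716 g → mol O = 0.2716 ÷ 15.999 = 0.01697 mol
Divide by the smallest (0.01697 mol): C 6.975, H 7.980, O 1.000
Empirical formula: C7H8O
Empirical-formula mass = 108.14 g/mol; 433 ÷ 108.14 ≈ 4, so the molecular formula is C28H32O4.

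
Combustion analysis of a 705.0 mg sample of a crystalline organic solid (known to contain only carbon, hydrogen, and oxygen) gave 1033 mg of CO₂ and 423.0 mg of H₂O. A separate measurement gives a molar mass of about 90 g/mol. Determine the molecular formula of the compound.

mol C = 1.033 g CO₂ ÷ 44.009 g/mol = 0.023472 mol
mol H = 2 × 0.4230 g H₂O ÷ 18.015 g/mol = 0.046961 mol
mass O = 0.7050 − (0.28193 + 0.047337) = 0.37574 g → mol O = 0.37574 ÷ 15.999 = 0.023485 mol
Divide by the smallest (0.023472 mol): C 1.000, H 2.001, O 1.001
Empirical formula: CH2O
Empirical-formula mass = 30.03 g/mol; 90 ÷ 30.03 ≈ 3, so the molecular formula is C3H6O3.

C3H6O3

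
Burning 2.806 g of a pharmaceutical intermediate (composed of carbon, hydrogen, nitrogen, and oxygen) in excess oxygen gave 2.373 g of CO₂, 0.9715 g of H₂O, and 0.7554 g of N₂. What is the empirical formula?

C2H4N2O3

mol C = 2.373 g CO₂ ÷ 44.009 g/mol = 0.053921 mol
mol H = 2 × 0.9715 g H₂O ÷ 18.015 g/mol = 0.10785 mol
mol N = 2 × 0.7554 g N₂ ÷ 28.014 g/mol = 0.053930 mol
mass O = 2.806 − (0.64764 + 0.10872 + 0.75540) = 1.2942 g → mol O = 1.2942 ÷ 15.999 = 0.080895 mol
Divide by the smallest (0.053921 mol): C 1.000, H 2.000, N 1.000, O 1.500
Multiplying each by 2 gives whole numbers: C 2.00, H 4.00, N 2.00, O 3.00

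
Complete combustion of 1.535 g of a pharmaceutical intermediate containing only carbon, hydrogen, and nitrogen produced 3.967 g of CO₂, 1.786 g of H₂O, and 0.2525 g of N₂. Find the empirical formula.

mol C = 3.967 g CO₂ ÷ 44.009 g/mol = 0.090141 mol
mol H = 2 × 1.786 g H₂O ÷ 18.015 g/mol = 0.19828 mol
mol N = 2 × 0.2525 g N₂ ÷ 28.014 g/mol = 0.018027 mol
Divide by the smallest (0.018027 mol): C 5.000, H 10.999, N 1.000

C5H11N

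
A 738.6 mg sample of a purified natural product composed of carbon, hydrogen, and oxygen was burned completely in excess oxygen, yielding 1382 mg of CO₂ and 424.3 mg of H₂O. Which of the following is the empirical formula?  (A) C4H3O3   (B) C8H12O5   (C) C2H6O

mol C = 1.382 g CO₂ ÷ 44.009 g/mol = 0.031403 mol
mol H = 2 × 0.4243 g H₂O ÷ 18.015 g/mol = 0.047105 mol
mass O = 0.7386 − (0.37718 + 0.047482) = 0.31394 g → mol O = 0.31394 ÷ 15.999 = 0.019623 mol
Divide by the smallest (0.019623 mol): C 1.600, H 2.401, O 1.000
Multiplying each by 5 gives whole numbers: C 8.00, H 12.00, O 5.00

(B) C8H12O5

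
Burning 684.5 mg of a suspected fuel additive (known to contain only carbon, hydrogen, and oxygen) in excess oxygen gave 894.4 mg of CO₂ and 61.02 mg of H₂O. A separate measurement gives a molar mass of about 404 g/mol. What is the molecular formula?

C12H4O16

mol C = 0.8944 g CO₂ ÷ 44.009 g/mol = 0.020323 mol
mol H = 2 × 0.06102 g H₂O ÷ 18.015 g/mol = 0.0067744 mol
mass O = 0.6845 − (0.24410 + 0.0068285) = 0.43357 g → mol O = 0.43357 ÷ 15.999 = 0.027100 mol
Divide by the smallest (0.0067744 mol): C 3.000, H 1.000, O 4.000
Empirical formula: C3HO4
Empirical-formula mass = 101.04 g/mol; 404 ÷ 101.04 ≈ 4, so the molecular formula is C12H4O16.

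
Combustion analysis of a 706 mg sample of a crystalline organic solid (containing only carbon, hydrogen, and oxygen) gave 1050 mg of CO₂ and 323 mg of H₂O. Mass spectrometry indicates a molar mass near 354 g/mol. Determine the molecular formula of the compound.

mol C = 1.05 g CO₂ ÷ 44.009 g/mol = 0.02386 mol
mol H = 2 × 0.323 g H₂O ÷ 18.015 g/mol = 0.03586 mol
mass O = 0.706 − (0.2866 + 0.03615) = 0.3833 g → mol O = 0.3833 ÷ 15.999 = 0.02396 mol
Divide by the smallest (0.02386 mol): C 1.000, H 1.503, O 1.004
Multiplying each by 2 gives whole numbers: C 2.00, H 3.01, O 2.01
Empirical formula: C2H3O2
Empirical-formula mass = 59.04 g/mol; 354 ÷ 59.04 ≈ 6, so the molecular formula is C12H18O12.

C12H18O12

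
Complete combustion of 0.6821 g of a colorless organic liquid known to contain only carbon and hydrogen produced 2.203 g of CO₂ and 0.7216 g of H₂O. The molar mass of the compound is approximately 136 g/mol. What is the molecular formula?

mol C = 2.203 g CO₂ ÷ 44.009 g/mol = 0.050058 mol
mol H = 2 × 0.7216 g H₂O ÷ 18.015 g/mol = 0.080111 mol
Divide by the smallest (0.050058 mol): C 1.000, H 1.600
Multiplying each by 5 gives whole numbers: C 5.00, H 8.00
Empirical formula: C5H8
Empirical-formula mass = 68.12 g/mol; 136 ÷ 68.12 ≈ 2, so the molecular formula is C10H16.

C10H16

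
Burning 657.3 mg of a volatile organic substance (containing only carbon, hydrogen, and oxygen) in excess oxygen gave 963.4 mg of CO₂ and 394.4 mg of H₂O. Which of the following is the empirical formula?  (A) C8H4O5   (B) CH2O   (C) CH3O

mol C = 0.9634 g CO₂ ÷ 44.009 g/mol = 0.021891 mol
mol H = 2 × 0.3944 g H₂O ÷ 18.015 g/mol = 0.043786 mol
mass O = 0.6573 − (0.26293 + 0.044136) = 0.35023 g → mol O = 0.35023 ÷ 15.999 = 0.021891 mol
Divide by the smallest (0.021891 mol): C 1.000, H 2.000, O 1.000

(B) CH2O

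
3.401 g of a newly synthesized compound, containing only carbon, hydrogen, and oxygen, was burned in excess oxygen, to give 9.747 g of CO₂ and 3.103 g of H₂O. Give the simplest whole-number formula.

mol C = 9.747 g CO₂ ÷ 44.009 g/mol = 0.22148 mol
mol H = 2 × 3.103 g H₂O ÷ 18.015 g/mol = 0.34449 mol
mass O = 3.401 − (2.6602 + 0.34725) = 0.39359 g → mol O = 0.39359 ÷ 15.999 = 0.024601 mol
Divide by the smallest (0.024601 mol): C 9.003, H 14.003, O 1.000

C9H14O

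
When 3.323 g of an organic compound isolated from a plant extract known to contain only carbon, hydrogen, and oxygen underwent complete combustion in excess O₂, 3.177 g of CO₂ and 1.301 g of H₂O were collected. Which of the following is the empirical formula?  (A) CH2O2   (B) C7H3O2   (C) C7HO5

(A) CH2O2

mol C = 3.177 g CO₂ ÷ 44.009 g/mol = 0.072190 mol
mol H = 2 × 1.301 g H₂O ÷ 18.015 g/mol = 0.14444 mol
mass O = 3.323 − (0.86707 + 0.14559) = 2.3103 g → mol O = 2.3103 ÷ 15.999 = 0.14441 mol
Divide by the smallest (0.072190 mol): C 1.000, H 2.001, O 2.000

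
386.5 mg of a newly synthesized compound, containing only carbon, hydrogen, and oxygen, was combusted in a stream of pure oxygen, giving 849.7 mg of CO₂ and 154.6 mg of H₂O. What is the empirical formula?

mol C = 0.8497 g CO₂ ÷ 44.009 g/mol = 0.019307 mol
mol H = 2 × 0.1546 g H₂O ÷ 18.015 g/mol = 0.017163 mol
mass O = 0.3865 − (0.23190 + 0.017301) = 0.13730 g → mol O = 0.13730 ÷ 15.999 = 0.0085817 mol
Divide by the smallest (0.0085817 mol): C 2.250, H 2.000, O 1.000
Multiplying each by 4 gives whole numbers: C 9.00, H 8.00, O 4.00

C9H8O4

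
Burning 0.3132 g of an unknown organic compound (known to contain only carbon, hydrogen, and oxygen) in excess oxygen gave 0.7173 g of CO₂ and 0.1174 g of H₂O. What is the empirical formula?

mol C = 0.7173 g CO₂ ÷ 44.009 g/mol = 0.016299 mol
mol H = 2 × 0.1174 g H₂O ÷ 18.015 g/mol = 0.013034 mol
mass O = 0.3132 − (0.19577 + 0.013138) = 0.10430 g → mol O = 0.10430 ÷ 15.999 = 0.0065189 mol
Divide by the smallest (0.0065189 mol): C 2.500, H 1.999, O 1.000
Multiplying each by 2 gives whole numbers: C 5.00, H 4.00, O 2.00

C5H4O2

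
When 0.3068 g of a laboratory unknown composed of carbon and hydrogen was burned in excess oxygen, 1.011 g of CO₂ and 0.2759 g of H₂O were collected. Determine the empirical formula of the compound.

C3H4

mol C = 1.011 g CO₂ ÷ 44.009 g/mol = 0.022973 mol
mol H = 2 × 0.2759 g H₂O ÷ 18.015 g/mol = 0.030630 mol
Divide by the smallest (0.022973 mol): C 1.000, H 1.333
Multiplying each by 3 gives whole numbers: C 3.00, H 4.00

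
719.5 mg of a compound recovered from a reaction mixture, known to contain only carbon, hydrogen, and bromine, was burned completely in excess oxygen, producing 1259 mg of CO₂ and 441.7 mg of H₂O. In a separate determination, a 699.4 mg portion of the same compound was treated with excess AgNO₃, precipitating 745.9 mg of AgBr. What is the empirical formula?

C7H12Br

mol C = 1.259 g CO₂ ÷ 44.009 g/mol = 0.028608 mol
mol H = 2 × 0.4417 g H₂O ÷ 18.015 g/mol = 0.049037 mol
From the AgBr data: mol Br per gram of compound = (0.7459 ÷ 187.772) ÷ 0.6994 = 0.0056797 mol/g, so in the 0.7195 g combustion sample mol Br = 0.0040865 mol
Divide by the smallest (0.0040865 mol): C 7.001, H 12.000, Br 1.000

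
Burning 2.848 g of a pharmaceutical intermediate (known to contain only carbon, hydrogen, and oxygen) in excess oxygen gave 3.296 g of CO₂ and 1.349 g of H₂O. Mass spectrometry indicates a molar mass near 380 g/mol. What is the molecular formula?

C10H20O15

mol C = 3.296 g CO₂ ÷ 44.009 g/mol = 0.074894 mol
mol H = 2 × 1.349 g H₂O ÷ 18.015 g/mol = 0.14976 mol
mass O = 2.848 − (0.89955 + 0.15096) = 1.7975 g → mol O = 1.7975 ÷ 15.999 = 0.11235 mol
Divide by the smallest (0.074894 mol): C 1.000, H 2.000, O 1.500
Multiplying each by 2 gives whole numbers: C 2.00, H 4.00, O 3.00
Empirical formula: C2H4O3
Empirical-formula mass = 76.05 g/mol; 380 ÷ 76.05 ≈ 5, so the molecular formula is C10H20O15.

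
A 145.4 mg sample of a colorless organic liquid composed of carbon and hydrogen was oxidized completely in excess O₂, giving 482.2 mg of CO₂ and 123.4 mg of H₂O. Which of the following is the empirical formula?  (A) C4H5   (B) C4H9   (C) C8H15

(A) C4H5

mol C = 0.4822 g CO₂ ÷ 44.009 g/mol = 0.010957 mol
mol H = 2 × 0.1234 g H₂O ÷ 18.015 g/mol = 0.013700 mol
Divide by the smallest (0.010957 mol): C 1.000, H 1.250
Multiplying each by 4 gives whole numbers: C 4.00, H 5.00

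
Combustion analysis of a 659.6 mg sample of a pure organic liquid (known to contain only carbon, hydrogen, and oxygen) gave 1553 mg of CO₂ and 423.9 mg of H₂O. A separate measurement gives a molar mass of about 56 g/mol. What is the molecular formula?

mol C = 1.553 g CO₂ ÷ 44.009 g/mol = 0.035288 mol
mol H = 2 × 0.4239 g H₂O ÷ 18.015 g/mol = 0.047061 mol
mass O = 0.6596 − (0.42385 + 0.047437) = 0.18832 g → mol O = 0.18832 ÷ 15.999 = 0.011770 mol
Divide by the smallest (0.011770 mol): C 2.998, H 3.998, O 1.000
Empirical formula: C3H4O
Empirical-formula mass = 56.06 g/mol; 56 ÷ 56.06 ≈ 1, so the molecular formula is C3H4O.

C3H4O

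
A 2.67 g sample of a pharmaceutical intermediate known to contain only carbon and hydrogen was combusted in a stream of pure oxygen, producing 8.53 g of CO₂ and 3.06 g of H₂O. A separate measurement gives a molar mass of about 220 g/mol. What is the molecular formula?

C16H28

mol C = 8.53 g CO₂ ÷ 44.009 g/mol = 0.1938 mol
mol H = 2 × 3.06 g H₂O ÷ 18.015 g/mol = 0.3397 mol
Divide by the smallest (0.1938 mol): C 1.000, H 1.753
Multiplying each by 4 gives whole numbers: C 4.00, H 7.01
Empirical formula: C4H7
Empirical-formula mass = 55.10 g/mol; 220 ÷ 55.10 ≈ 4, so the molecular formula is C16H28.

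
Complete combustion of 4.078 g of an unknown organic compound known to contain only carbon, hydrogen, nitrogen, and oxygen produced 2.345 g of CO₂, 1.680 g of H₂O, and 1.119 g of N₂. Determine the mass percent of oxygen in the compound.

mol C = 2.345 g CO₂ ÷ 44.009 g/mol = 0.053285 mol
mol H = 2 × 1.680 g H₂O ÷ 18.015 g/mol = 0.18651 mol
mol N = 2 × 1.119 g N₂ ÷ 28.014 g/mol = 0.079889 mol
mass O = 4.078 − (0.64000 + 0.18800 + 1.1190) = 2.1310 g → mol O = 2.1310 ÷ 15.999 = 0.13320 mol
mass % O = 2.1310 g ÷ 4.078 g × 100%

52.26%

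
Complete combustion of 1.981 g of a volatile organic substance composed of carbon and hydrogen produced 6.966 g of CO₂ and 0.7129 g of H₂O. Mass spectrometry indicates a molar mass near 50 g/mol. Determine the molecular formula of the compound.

mol C = 6.966 g CO₂ ÷ 44.009 g/mol = 0.15829 mol
mol H = 2 × 0.7129 g H₂O ÷ 18.015 g/mol = 0.079145 mol
Divide by the smallest (0.079145 mol): C 2.000, H 1.000
Empirical formula: C2H
Empirical-formula mass = 25.03 g/mol; 50 ÷ 25.03 ≈ 2, so the molecular formula is C4H2.

C4H2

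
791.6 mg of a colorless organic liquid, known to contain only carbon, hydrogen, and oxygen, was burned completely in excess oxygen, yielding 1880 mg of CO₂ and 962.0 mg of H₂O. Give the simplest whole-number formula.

C4H10O

mol C = 1.880 g CO₂ ÷ 44.009 g/mol = 0.042719 mol
mol H = 2 × 0.9620 g H₂O ÷ 18.015 g/mol = 0.10680 mol
mass O = 0.7916 − (0.51309 + 0.10765) = 0.17085 g → mol O = 0.17085 ÷ 15.999 = 0.010679 mol
Divide by the smallest (0.010679 mol): C 4.000, H 10.001, O 1.000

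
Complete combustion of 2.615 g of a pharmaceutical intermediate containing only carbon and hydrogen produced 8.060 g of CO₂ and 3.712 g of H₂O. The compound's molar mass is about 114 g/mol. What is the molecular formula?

mol C = 8.060 g CO₂ ÷ 44.009 g/mol = 0.18314 mol
mol H = 2 × 3.712 g H₂O ÷ 18.015 g/mol = 0.41210 mol
Divide by the smallest (0.18314 mol): C 1.000, H 2.250
Multiplying each by 4 gives whole numbers: C 4.00, H 9.00
Empirical formula: C4H9
Empirical-formula mass = 57.12 g/mol; 114 ÷ 57.12 ≈ 2, so the molecular formula is C8H18.

C8H18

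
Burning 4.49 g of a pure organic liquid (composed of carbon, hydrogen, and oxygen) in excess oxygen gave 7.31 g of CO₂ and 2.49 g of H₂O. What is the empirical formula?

mol C = 7.31 g CO₂ ÷ 44.009 g/mol = 0.1661 mol
mol H = 2 × 2.49 g H₂O ÷ 18.015 g/mol = 0.2764 mol
mass O = 4.49 − (1.995 + 0.2786) = 2.216 g → mol O = 2.216 ÷ 15.999 = 0.1385 mol
Divide by the smallest (0.1385 mol): C 1.199, H 1.996, O 1.000
Multiplying each by 5 gives whole numbers: C 6.00, H 9.98, O 5.00

C6H10O5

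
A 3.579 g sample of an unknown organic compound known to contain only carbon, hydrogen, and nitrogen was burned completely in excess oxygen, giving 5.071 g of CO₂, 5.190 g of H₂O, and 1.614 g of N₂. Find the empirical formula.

mol C = 5.071 g CO₂ ÷ 44.009 g/mol = 0.11523 mol
mol H = 2 × 5.190 g H₂O ÷ 18.015 g/mol = 0.57619 mol
mol N = 2 × 1.614 g N₂ ÷ 28.014 g/mol = 0.11523 mol
Divide by the smallest (0.11523 mol): C 1.000, H 5.000, N 1.000

CH5N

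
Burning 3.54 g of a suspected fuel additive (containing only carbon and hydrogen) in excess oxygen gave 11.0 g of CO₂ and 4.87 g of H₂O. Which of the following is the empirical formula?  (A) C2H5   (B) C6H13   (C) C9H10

mol C = 11.0 g CO₂ ÷ 44.009 g/mol = 0.2499 mol
mol H = 2 × 4.87 g H₂O ÷ 18.015 g/mol = 0.5407 mol
Divide by the smallest (0.2499 mol): C 1.000, H 2.163
Multiplying each by 6 gives whole numbers: C 6.00, H 12.98

(B) C6H13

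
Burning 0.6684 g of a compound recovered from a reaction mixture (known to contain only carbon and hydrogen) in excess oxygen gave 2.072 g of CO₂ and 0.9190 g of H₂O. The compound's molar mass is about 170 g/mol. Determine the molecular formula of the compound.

mol C = 2.072 g CO₂ ÷ 44.009 g/mol = 0.047081 mol
mol H = 2 × 0.9190 g H₂O ÷ 18.015 g/mol = 0.10203 mol
Divide by the smallest (0.047081 mol): C 1.000, H 2.167
Multiplying each by 6 gives whole numbers: C 6.00, H 13.00
Empirical formula: C6H13
Empirical-formula mass = 85.17 g/mol; 170 ÷ 85.17 ≈ 2, so the molecular formula is C12H26.

C12H26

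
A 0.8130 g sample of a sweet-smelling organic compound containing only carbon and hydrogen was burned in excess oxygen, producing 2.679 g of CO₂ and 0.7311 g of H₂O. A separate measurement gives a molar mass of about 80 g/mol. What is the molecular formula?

C6H8

mol C = 2.679 g CO₂ ÷ 44.009 g/mol = 0.060874 mol
mol H = 2 × 0.7311 g H₂O ÷ 18.015 g/mol = 0.081166 mol
Divide by the smallest (0.060874 mol): C 1.000, H 1.333
Multiplying each by 3 gives whole numbers: C 3.00, H 4.00
Empirical formula: C3H4
Empirical-formula mass = 40.06 g/mol; 80 ÷ 40.06 ≈ 2, so the molecular formula is C6H8.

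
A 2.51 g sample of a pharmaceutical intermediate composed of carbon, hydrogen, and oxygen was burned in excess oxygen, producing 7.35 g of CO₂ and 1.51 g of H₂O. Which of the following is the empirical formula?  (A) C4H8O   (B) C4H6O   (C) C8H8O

(C) C8H8O

mol C = 7.35 g CO₂ ÷ 44.009 g/mol = 0.1670 mol
mol H = 2 × 1.51 g H₂O ÷ 18.015 g/mol = 0.1676 mol
mass O = 2.51 − (2.006 + 0.1690) = 0.3350 g → mol O = 0.3350 ÷ 15.999 = 0.02094 mol
Divide by the smallest (0.02094 mol): C 7.975, H 8.005, O 1.000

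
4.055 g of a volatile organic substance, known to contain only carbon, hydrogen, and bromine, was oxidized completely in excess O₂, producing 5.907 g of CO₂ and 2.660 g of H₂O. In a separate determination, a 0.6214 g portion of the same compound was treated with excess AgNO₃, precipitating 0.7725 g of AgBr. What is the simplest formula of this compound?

mol C = 5.907 g CO₂ ÷ 44.009 g/mol = 0.13422 mol
mol H = 2 × 2.660 g H₂O ÷ 18.015 g/mol = 0.29531 mol
From the AgBr data: mol Br per gram of compound = (0.7725 ÷ 187.772) ÷ 0.6214 = 0.0066206 mol/g, so in the 4.055 g combustion sample mol Br = 0.026846 mol
Divide by the smallest (0.026846 mol): C 5.000, H 11.000, Br 1.000

C5H11Br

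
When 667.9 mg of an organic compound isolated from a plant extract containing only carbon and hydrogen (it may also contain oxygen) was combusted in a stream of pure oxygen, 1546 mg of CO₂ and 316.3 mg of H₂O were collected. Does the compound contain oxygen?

mol C = 1.546 g CO₂ ÷ 44.009 g/mol = 0.035129 mol
mol H = 2 × 0.3163 g H₂O ÷ 18.015 g/mol = 0.035115 mol
C and H account for only 0.45733 g of the 0.6679 g sample; the remaining 0.21057 g must be oxygen.

yes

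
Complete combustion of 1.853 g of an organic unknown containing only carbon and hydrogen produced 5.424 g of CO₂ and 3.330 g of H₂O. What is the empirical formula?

mol C = 5.424 g CO₂ ÷ 44.009 g/mol = 0.12325 mol
mol H = 2 × 3.330 g H₂O ÷ 18.015 g/mol = 0.36969 mol
Divide by the smallest (0.12325 mol): C 1.000, H 3.000

CH3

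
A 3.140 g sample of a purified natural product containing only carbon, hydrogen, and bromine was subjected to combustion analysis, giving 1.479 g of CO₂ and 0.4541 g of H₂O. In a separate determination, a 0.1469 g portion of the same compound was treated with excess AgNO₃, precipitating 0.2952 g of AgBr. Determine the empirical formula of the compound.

C2H3Br2

mol C = 1.479 g CO₂ ÷ 44.009 g/mol = 0.033607 mol
mol H = 2 × 0.4541 g H₂O ÷ 18.015 g/mol = 0.050414 mol
From the AgBr data: mol Br per gram of compound = (0.2952 ÷ 187.772) ÷ 0.1469 = 0.010702 mol/g, so in the 3.140 g combustion sample mol Br = 0.033604 mol
Divide by the smallest (0.033604 mol): C 1.000, H 1.500, Br 1.000
Multiplying each by 2 gives whole numbers: C 2.00, H 3.00, Br 2.00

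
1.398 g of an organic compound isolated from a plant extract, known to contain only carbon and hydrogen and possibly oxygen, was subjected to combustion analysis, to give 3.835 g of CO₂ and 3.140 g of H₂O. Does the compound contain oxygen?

mol C = 3.835 g CO₂ ÷ 44.009 g/mol = 0.087141 mol
mol H = 2 × 3.140 g H₂O ÷ 18.015 g/mol = 0.34860 mol
C and H together account for 1.3980 g — essentially the entire 1.398 g sample — so the compound contains no oxygen.

no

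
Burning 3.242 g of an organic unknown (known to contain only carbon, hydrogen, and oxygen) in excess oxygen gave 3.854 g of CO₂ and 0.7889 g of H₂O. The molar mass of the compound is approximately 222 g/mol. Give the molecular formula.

C6H6O9

mol C = 3.854 g CO₂ ÷ 44.009 g/mol = 0.087573 mol
mol H = 2 × 0.7889 g H₂O ÷ 18.015 g/mol = 0.087583 mol
mass O = 3.242 − (1.0518 + 0.088283) = 2.1019 g → mol O = 2.1019 ÷ 15.999 = 0.13138 mol
Divide by the smallest (0.087573 mol): C 1.000, H 1.000, O 1.500
Multiplying each by 2 gives whole numbers: C 2.00, H 2.00, O 3.00
Empirical formula: C2H2O3
Empirical-formula mass = 74.03 g/mol; 222 ÷ 74.03 ≈ 3, so the molecular formula is C6H6O9.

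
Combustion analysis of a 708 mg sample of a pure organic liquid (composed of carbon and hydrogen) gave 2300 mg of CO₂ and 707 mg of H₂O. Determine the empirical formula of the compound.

C2H3

mol C = 2.30 g CO₂ ÷ 44.009 g/mol = 0.05226 mol
mol H = 2 × 0.707 g H₂O ÷ 18.015 g/mol = 0.07849 mol
Divide by the smallest (0.05226 mol): C 1.000, H 1.502
Multiplying each by 2 gives whole numbers: C 2.00, H 3.00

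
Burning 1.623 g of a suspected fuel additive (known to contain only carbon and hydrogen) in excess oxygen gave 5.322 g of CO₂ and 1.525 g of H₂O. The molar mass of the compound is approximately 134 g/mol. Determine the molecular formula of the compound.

C10H14

mol C = 5.322 g CO₂ ÷ 44.009 g/mol = 0.12093 mol
mol H = 2 × 1.525 g H₂O ÷ 18.015 g/mol = 0.16930 mol
Divide by the smallest (0.12093 mol): C 1.000, H 1.400
Multiplying each by 5 gives whole numbers: C 5.00, H 7.00
Empirical formula: C5H7
Empirical-formula mass = 67.11 g/mol; 134 ÷ 67.11 ≈ 2, so the molecular formula is C10H14.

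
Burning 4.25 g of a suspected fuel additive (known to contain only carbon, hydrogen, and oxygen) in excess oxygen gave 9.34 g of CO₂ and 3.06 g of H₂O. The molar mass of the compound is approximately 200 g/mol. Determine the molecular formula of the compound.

C10H16O4

mol C = 9.34 g CO₂ ÷ 44.009 g/mol = 0.2122 mol
mol H = 2 × 3.06 g H₂O ÷ 18.015 g/mol = 0.3397 mol
mass O = 4.25 − (2.549 + 0.3424) = 1.358 g → mol O = 1.358 ÷ 15.999 = 0.08491 mol
Divide by the smallest (0.08491 mol): C 2.499, H 4.001, O 1.000
Multiplying each by 2 gives whole numbers: C 5.00, H 8.00, O 2.00
Empirical formula: C5H8O2
Empirical-formula mass = 100.12 g/mol; 200 ÷ 100.12 ≈ 2, so the molecular formula is C10H16O4.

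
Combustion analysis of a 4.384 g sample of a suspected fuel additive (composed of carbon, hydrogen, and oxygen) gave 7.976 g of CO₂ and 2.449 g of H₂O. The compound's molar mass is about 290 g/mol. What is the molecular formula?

C12H18O8

mol C = 7.976 g CO₂ ÷ 44.009 g/mol = 0.18124 mol
mol H = 2 × 2.449 g H₂O ÷ 18.015 g/mol = 0.27188 mol
mass O = 4.384 − (2.1768 + 0.27406) = 1.9331 g → mol O = 1.9331 ÷ 15.999 = 0.12083 mol
Divide by the smallest (0.12083 mol): C 1.500, H 2.250, O 1.000
Multiplying each by 4 gives whole numbers: C 6.00, H 9.00, O 4.00
Empirical formula: C6H9O4
Empirical-formula mass = 145.13 g/mol; 290 ÷ 145.13 ≈ 2, so the molecular formula is C12H18O8.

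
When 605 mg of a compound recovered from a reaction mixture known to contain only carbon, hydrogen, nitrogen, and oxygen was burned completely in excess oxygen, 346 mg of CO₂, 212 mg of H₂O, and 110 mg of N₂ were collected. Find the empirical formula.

mol C = 0.346 g CO₂ ÷ 44.009 g/mol = 0.007862 mol
mol H = 2 × 0.212 g H₂O ÷ 18.015 g/mol = 0.02354 mol
mol N = 2 × 0.110 g N₂ ÷ 28.014 g/mol = 0.007853 mol
mass O = 0.605 − (0.09443 + 0.02372 + 0.1100) = 0.3768 g → mol O = 0.3768 ÷ 15.999 = 0.02355 mol
Divide by the smallest (0.007853 mol): C 1.001, H 2.997, N 1.000, O 2.999

CH3NO3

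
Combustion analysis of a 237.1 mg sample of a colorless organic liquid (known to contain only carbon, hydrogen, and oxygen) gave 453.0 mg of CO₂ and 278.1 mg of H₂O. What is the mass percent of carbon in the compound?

mol C = 0.4530 g CO₂ ÷ 44.009 g/mol = 0.010293 mol
mol H = 2 × 0.2781 g H₂O ÷ 18.015 g/mol = 0.030874 mol
mass O = 0.2371 − (0.12363 + 0.031121) = 0.082345 g → mol O = 0.082345 ÷ 15.999 = 0.0051469 mol
mass % C = 0.12363 g ÷ 0.2371 g × 100%

52.14%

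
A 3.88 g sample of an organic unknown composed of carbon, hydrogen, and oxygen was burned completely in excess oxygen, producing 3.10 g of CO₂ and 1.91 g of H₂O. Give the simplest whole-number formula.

mol C = 3.10 g CO₂ ÷ 44.009 g/mol = 0.07044 mol
mol H = 2 × 1.91 g H₂O ÷ 18.015 g/mol = 0.2120 mol
mass O = 3.88 − (0.8461 + 0.2137) = 2.820 g → mol O = 2.820 ÷ 15.999 = 0.1763 mol
Divide by the smallest (0.07044 mol): C 1.000, H 3.010, O 2.502
Multiplying each by 2 gives whole numbers: C 2.00, H 6.02, O 5.00

C2H6O5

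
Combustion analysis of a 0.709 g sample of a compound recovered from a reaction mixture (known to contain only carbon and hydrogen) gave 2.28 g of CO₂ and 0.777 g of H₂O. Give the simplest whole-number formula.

C3H5

mol C = 2.28 g CO₂ ÷ 44.009 g/mol = 0.05181 mol
mol H = 2 × 0.777 g H₂O ÷ 18.015 g/mol = 0.08626 mol
Divide by the smallest (0.05181 mol): C 1.000, H 1.665
Multiplying each by 3 gives whole numbers: C 3.00, H 5.00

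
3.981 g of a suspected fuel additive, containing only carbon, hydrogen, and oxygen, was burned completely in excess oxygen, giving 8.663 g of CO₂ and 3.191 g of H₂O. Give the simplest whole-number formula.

C5H9O2

mol C = 8.663 g CO₂ ÷ 44.009 g/mol = 0.19685 mol
mol H = 2 × 3.191 g H₂O ÷ 18.015 g/mol = 0.35426 mol
mass O = 3.981 − (2.3643 + 0.35709) = 1.2596 g → mol O = 1.2596 ÷ 15.999 = 0.078729 mol
Divide by the smallest (0.078729 mol): C 2.500, H 4.500, O 1.000
Multiplying each by 2 gives whole numbers: C 5.00, H 9.00, O 2.00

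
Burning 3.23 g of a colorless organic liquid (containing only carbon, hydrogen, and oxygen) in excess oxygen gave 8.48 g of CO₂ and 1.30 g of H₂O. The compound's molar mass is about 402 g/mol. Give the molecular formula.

C24H18O6

mol C = 8.48 g CO₂ ÷ 44.009 g/mol = 0.1927 mol
mol H = 2 × 1.30 g H₂O ÷ 18.015 g/mol = 0.1443 mol
mass O = 3.23 − (2.314 + 0.1455) = 0.7701 g → mol O = 0.7701 ÷ 15.999 = 0.04814 mol
Divide by the smallest (0.04814 mol): C 4.003, H 2.998, O 1.000
Empirical formula: C4H3O
Empirical-formula mass = 67.07 g/mol; 402 ÷ 67.07 ≈ 6, so the molecular formula is C24H18O6.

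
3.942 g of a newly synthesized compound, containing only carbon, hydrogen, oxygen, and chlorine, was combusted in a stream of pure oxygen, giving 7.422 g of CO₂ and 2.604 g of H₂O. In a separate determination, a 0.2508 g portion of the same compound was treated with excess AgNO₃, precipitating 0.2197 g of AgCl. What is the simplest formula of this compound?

C7H12ClO2

mol C = 7.422 g CO₂ ÷ 44.009 g/mol = 0.16865 mol
mol H = 2 × 2.604 g H₂O ÷ 18.015 g/mol = 0.28909 mol
From the AgCl data: mol Cl per gram of compound = (0.2197 ÷ 143.318) ÷ 0.2508 = 0.0061123 mol/g, so in the 3.942 g combustion sample mol Cl = 0.024095 mol
mass O = 3.942 − (2.0256 + 0.29141 + 0.85415) = 0.77082 g → mol O = 0.77082 ÷ 15.999 = 0.048179 mol
Divide by the smallest (0.024095 mol): C 6.999, H 11.998, Cl 1.000, O 2.000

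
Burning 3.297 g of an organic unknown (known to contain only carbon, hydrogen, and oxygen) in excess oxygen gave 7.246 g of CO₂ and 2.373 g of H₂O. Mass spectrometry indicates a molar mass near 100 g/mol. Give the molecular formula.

C5H8O2

mol C = 7.246 g CO₂ ÷ 44.009 g/mol = 0.16465 mol
mol H = 2 × 2.373 g H₂O ÷ 18.015 g/mol = 0.26345 mol
mass O = 3.297 − (1.9776 + 0.26555) = 1.0539 g → mol O = 1.0539 ÷ 15.999 = 0.065870 mol
Divide by the smallest (0.065870 mol): C 2.500, H 3.999, O 1.000
Multiplying each by 2 gives whole numbers: C 5.00, H 8.00, O 2.00
Empirical formula: C5H8O2
Empirical-formula mass = 100.12 g/mol; 100 ÷ 100.12 ≈ 1, so the molecular formula is C5H8O2.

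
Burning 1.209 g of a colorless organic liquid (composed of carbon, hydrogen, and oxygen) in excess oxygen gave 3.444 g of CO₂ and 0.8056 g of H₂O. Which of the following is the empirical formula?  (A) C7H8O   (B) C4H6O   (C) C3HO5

(A) C7H8O

mol C = 3.444 g CO₂ ÷ 44.009 g/mol = 0.078257 mol
mol H = 2 × 0.8056 g H₂O ÷ 18.015 g/mol = 0.089437 mol
mass O = 1.209 − (0.93994 + 0.090152) = 0.17891 g → mol O = 0.17891 ÷ 15.999 = 0.011182 mol
Divide by the smallest (0.011182 mol): C 6.998, H 7.998, O 1.000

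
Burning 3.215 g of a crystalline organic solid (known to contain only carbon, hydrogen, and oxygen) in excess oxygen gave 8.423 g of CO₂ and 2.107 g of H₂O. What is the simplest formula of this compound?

mol C = 8.423 g CO₂ ÷ 44.009 g/mol = 0.19139 mol
mol H = 2 × 2.107 g H₂O ÷ 18.015 g/mol = 0.23392 mol
mass O = 3.215 − (2.2988 + 0.23579) = 0.68040 g → mol O = 0.68040 ÷ 15.999 = 0.042527 mol
Divide by the smallest (0.042527 mol): C 4.500, H 5.500, O 1.000
Multiplying each by 2 gives whole numbers: C 9.00, H 11.00, O 2.00

C9H11O2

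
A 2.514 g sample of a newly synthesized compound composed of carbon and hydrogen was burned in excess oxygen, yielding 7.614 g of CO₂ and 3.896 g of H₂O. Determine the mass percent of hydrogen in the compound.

17.34%

mol C = 7.614 g CO₂ ÷ 44.009 g/mol = 0.17301 mol
mol H = 2 × 3.896 g H₂O ÷ 18.015 g/mol = 0.43253 mol
mass % H = 0.43599 g ÷ 2.514 g × 100%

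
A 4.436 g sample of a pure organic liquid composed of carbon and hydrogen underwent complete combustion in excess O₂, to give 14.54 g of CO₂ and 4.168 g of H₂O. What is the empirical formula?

mol C = 14.54 g CO₂ ÷ 44.009 g/mol = 0.33039 mol
mol H = 2 × 4.168 g H₂O ÷ 18.015 g/mol = 0.46273 mol
Divide by the smallest (0.33039 mol): C 1.000, H 1.401
Multiplying each by 5 gives whole numbers: C 5.00, H 7.00

C5H7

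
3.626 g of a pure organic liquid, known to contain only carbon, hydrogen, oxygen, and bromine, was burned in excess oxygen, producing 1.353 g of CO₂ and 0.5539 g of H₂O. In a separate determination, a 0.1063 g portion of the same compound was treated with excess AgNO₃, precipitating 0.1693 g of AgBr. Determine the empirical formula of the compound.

C2H4Br2O3

mol C = 1.353 g CO₂ ÷ 44.009 g/mol = 0.030744 mol
mol H = 2 × 0.5539 g H₂O ÷ 18.015 g/mol = 0.061493 mol
From the AgBr data: mol Br per gram of compound = (0.1693 ÷ 187.772) ÷ 0.1063 = 0.0084819 mol/g, so in the 3.626 g combustion sample mol Br = 0.030755 mol
mass O = 3.626 − (0.36926 + 0.061985 + 2.4575) = 0.73728 g → mol O = 0.73728 ÷ 15.999 = 0.046083 mol
Divide by the smallest (0.030744 mol): C 1.000, H 2.000, Br 1.000, O 1.499
Multiplying each by 2 gives whole numbers: C 2.00, H 4.00, Br 2.00, O 3.00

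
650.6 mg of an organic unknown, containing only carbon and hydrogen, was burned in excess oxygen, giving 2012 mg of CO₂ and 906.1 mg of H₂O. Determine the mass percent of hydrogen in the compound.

mol C = 2.012 g CO₂ ÷ 44.009 g/mol = 0.045718 mol
mol H = 2 × 0.9061 g H₂O ÷ 18.015 g/mol = 0.10059 mol
mass % H = 0.10140 g ÷ 0.6506 g × 100%

15.59%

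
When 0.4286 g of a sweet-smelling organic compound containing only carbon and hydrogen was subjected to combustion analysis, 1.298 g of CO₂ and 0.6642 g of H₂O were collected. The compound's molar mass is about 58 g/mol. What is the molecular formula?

C4H10

mol C = 1.298 g CO₂ ÷ 44.009 g/mol = 0.029494 mol
mol H = 2 × 0.6642 g H₂O ÷ 18.015 g/mol = 0.073739 mol
Divide by the smallest (0.029494 mol): C 1.000, H 2.500
Multiplying each by 2 gives whole numbers: C 2.00, H 5.00
Empirical formula: C2H5
Empirical-formula mass = 29.06 g/mol; 58 ÷ 29.06 ≈ 2, so the molecular formula is C4H10.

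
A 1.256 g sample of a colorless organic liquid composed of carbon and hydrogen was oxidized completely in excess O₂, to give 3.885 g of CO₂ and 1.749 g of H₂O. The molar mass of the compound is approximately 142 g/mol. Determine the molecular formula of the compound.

C10H22

mol C = 3.885 g CO₂ ÷ 44.009 g/mol = 0.088277 mol
mol H = 2 × 1.749 g H₂O ÷ 18.015 g/mol = 0.19417 mol
Divide by the smallest (0.088277 mol): C 1.000, H 2.200
Multiplying each by 5 gives whole numbers: C 5.00, H 11.00
Empirical formula: C5H11
Empirical-formula mass = 71.14 g/mol; 142 ÷ 71.14 ≈ 2, so the molecular formula is C10H22.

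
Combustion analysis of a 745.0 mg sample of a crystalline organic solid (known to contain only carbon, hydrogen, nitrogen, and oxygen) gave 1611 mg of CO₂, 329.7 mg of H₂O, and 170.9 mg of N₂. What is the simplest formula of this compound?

C6H6N2O

mol C = 1.611 g CO₂ ÷ 44.009 g/mol = 0.036606 mol
mol H = 2 × 0.3297 g H₂O ÷ 18.015 g/mol = 0.036603 mol
mol N = 2 × 0.1709 g N₂ ÷ 28.014 g/mol = 0.012201 mol
mass O = 0.7450 − (0.43968 + 0.036896 + 0.17090) = 0.097528 g → mol O = 0.097528 ÷ 15.999 = 0.0060959 mol
Divide by the smallest (0.0060959 mol): C 6.005, H 6.005, N 2.002, O 1.000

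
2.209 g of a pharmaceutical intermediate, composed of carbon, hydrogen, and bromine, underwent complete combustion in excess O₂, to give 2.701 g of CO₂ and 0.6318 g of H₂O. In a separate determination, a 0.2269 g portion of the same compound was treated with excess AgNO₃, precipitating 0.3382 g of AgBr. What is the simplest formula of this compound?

mol C = 2.701 g CO₂ ÷ 44.009 g/mol = 0.061374 mol
mol H = 2 × 0.6318 g H₂O ÷ 18.015 g/mol = 0.070142 mol
From the AgBr data: mol Br per gram of compound = (0.3382 ÷ 187.772) ÷ 0.2269 = 0.0079379 mol/g, so in the 2.209 g combustion sample mol Br = 0.017535 mol
Divide by the smallest (0.017535 mol): C 3.500, H 4.000, Br 1.000
Multiplying each by 2 gives whole numbers: C 7.00, H 8.00, Br 2.00

C7H8Br2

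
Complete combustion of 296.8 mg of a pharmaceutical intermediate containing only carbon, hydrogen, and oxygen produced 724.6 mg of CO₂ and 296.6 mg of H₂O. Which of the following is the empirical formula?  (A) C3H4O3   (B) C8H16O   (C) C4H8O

mol C = 0.7246 g CO₂ ÷ 44.009 g/mol = 0.016465 mol
mol H = 2 × 0.2966 g H₂O ÷ 18.015 g/mol = 0.032928 mol
mass O = 0.2968 − (0.19776 + 0.033192) = 0.065850 g → mol O = 0.065850 ÷ 15.999 = 0.0041159 mol
Divide by the smallest (0.0041159 mol): C 4.000, H 8.000, O 1.000

(C) C4H8O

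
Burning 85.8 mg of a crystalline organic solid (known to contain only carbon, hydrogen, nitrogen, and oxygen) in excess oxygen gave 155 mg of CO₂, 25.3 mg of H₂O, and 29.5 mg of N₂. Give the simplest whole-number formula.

C5H4N3O

mol C = 0.155 g CO₂ ÷ 44.009 g/mol = 0.003522 mol
mol H = 2 × 0.0253 g H₂O ÷ 18.015 g/mol = 0.002809 mol
mol N = 2 × 0.0295 g N₂ ÷ 28.014 g/mol = 0.002106 mol
mass O = 0.0858 − (0.04230 + 0.002831 + 0.02950) = 0.01117 g → mol O = 0.01117 ÷ 15.999 = 0.0006979 mol
Divide by the smallest (0.0006979 mol): C 5.046, H 4.025, N 3.018, O 1.000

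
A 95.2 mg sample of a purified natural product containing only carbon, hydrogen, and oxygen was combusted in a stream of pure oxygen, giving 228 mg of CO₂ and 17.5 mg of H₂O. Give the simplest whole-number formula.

C8H3O3

mol C = 0.228 g CO₂ ÷ 44.009 g/mol = 0.005181 mol
mol H = 2 × 0.0175 g H₂O ÷ 18.015 g/mol = 0.001943 mol
mass O = 0.0952 − (0.06223 + 0.001958) = 0.03102 g → mol O = 0.03102 ÷ 15.999 = 0.001939 mol
Divide by the smallest (0.001939 mol): C 2.672, H 1.002, O 1.000
Multiplying each by 3 gives whole numbers: C 8.02, H 3.01, O 3.00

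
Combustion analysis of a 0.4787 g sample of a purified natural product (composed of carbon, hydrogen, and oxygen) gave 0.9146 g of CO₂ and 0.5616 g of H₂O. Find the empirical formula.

C2H6O

mol C = 0.9146 g CO₂ ÷ 44.009 g/mol = 0.020782 mol
mol H = 2 × 0.5616 g H₂O ÷ 18.015 g/mol = 0.062348 mol
mass O = 0.4787 − (0.24961 + 0.062847) = 0.16624 g → mol O = 0.16624 ÷ 15.999 = 0.010391 mol
Divide by the smallest (0.010391 mol): C 2.000, H 6.000, O 1.000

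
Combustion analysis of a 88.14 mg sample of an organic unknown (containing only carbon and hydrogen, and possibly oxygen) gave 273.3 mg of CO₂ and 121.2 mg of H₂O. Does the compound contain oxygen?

mol C = 0.2733 g CO₂ ÷ 44.009 g/mol = 0.0062101 mol
mol H = 2 × 0.1212 g H₂O ÷ 18.015 g/mol = 0.013455 mol
C and H together account for 0.088153 g — essentially the entire 0.08814 g sample — so the compound contains no oxygen.

no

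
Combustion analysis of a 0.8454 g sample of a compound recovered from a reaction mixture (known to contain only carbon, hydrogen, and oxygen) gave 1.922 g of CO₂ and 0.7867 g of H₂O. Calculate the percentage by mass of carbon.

62.05%

mol C = 1.922 g CO₂ ÷ 44.009 g/mol = 0.043673 mol
mol H = 2 × 0.7867 g H₂O ÷ 18.015 g/mol = 0.087338 mol
mass O = 0.8454 − (0.52456 + 0.088037) = 0.23281 g → mol O = 0.23281 ÷ 15.999 = 0.014551 mol
mass % C = 0.52456 g ÷ 0.8454 g × 100%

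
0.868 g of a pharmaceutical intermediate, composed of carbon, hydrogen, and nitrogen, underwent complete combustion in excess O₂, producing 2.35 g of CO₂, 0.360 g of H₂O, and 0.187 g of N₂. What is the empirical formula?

mol C = 2.35 g CO₂ ÷ 44.009 g/mol = 0.05340 mol
mol H = 2 × 0.360 g H₂O ÷ 18.015 g/mol = 0.03997 mol
mol N = 2 × 0.187 g N₂ ÷ 28.014 g/mol = 0.01335 mol
Divide by the smallest (0.01335 mol): C 4.000, H 2.994, N 1.000

C4H3N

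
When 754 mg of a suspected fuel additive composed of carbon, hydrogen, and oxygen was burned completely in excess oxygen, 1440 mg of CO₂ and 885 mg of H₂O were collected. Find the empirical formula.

C2H6O

mol C = 1.44 g CO₂ ÷ 44.009 g/mol = 0.03272 mol
mol H = 2 × 0.885 g H₂O ÷ 18.015 g/mol = 0.09825 mol
mass O = 0.754 − (0.3930 + 0.09904) = 0.2620 g → mol O = 0.2620 ÷ 15.999 = 0.01637 mol
Divide by the smallest (0.01637 mol): C 1.998, H 6.001, O 1.000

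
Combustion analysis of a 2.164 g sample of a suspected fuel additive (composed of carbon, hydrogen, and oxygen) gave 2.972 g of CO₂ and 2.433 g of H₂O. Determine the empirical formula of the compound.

CH4O

mol C = 2.972 g CO₂ ÷ 44.009 g/mol = 0.067532 mol
mol H = 2 × 2.433 g H₂O ÷ 18.015 g/mol = 0.27011 mol
mass O = 2.164 − (0.81112 + 0.27227) = 1.0806 g → mol O = 1.0806 ÷ 15.999 = 0.067542 mol
Divide by the smallest (0.067532 mol): C 1.000, H 4.000, O 1.000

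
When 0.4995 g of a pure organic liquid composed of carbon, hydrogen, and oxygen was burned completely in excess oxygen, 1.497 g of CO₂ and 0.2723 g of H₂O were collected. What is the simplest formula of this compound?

mol C = 1.497 g CO₂ ÷ 44.009 g/mol = 0.034016 mol
mol H = 2 × 0.2723 g H₂O ÷ 18.015 g/mol = 0.030230 mol
mass O = 0.4995 − (0.40856 + 0.030472) = 0.060464 g → mol O = 0.060464 ÷ 15.999 = 0.0037793 mol
Divide by the smallest (0.0037793 mol): C 9.001, H 7.999, O 1.000

C9H8O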